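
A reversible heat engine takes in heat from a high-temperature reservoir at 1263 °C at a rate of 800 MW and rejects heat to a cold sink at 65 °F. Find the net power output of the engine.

Ẇ ≈ 648 MW

T_H = 1263 °C → 1263 + 273.15 = 1536.15 K.
T_C = 65 °F → (65 − 32) × 5/9 = 18.33 °C = 291.48 K.
η_rev = 1 − T_C/T_H = 1 − 291.48/1536.15 = 0.8103.
W = η·Q_H = 0.8103 × 800 = 648 MW.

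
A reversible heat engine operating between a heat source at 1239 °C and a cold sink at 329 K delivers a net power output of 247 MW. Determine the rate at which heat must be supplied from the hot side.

T_H = 1239 °C → 1239 + 273.15 = 1512.15 K.
Carnot efficiency: η = 1 − T_C/T_H = 1 − 329.00/1512.15 = 0.7824.
Q_H = W/η = 247/0.7824 = 316 MW.

Q̇_H ≈ 316 MW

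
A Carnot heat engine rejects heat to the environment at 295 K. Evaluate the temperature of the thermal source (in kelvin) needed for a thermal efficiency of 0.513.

From η = 1 − T_C/T_H, solving for T_H gives T_H = T_C/(1 − η) = 295.00/(1 − 0.513) = 605.7 K.

T_H ≈ 605.7 K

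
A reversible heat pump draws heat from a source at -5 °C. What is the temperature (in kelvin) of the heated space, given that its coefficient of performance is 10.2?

T_C = -5 °C → -5 + 273.15 = 268.15 K.
COP_HP = T_H/(T_H − T_C) ⇒ T_H = T_C·COP_HP/(COP_HP − 1) = 268.15 × 10.2/(10.2 − 1) = 297 K.

T_H ≈ 297 K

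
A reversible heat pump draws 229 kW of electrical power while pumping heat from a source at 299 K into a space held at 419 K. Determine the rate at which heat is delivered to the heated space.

COP_HP = T_H/(T_H − T_C) = 419.00/120.00 = 3.4917.
Q_H = COP_HP · W = 3.4917 × 229 = 800 kW.

Q̇_H ≈ 800 kW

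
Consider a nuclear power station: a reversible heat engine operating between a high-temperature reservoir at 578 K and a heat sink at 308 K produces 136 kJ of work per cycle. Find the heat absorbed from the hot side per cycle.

Since the cycle is reversible, η = 1 − T_C/T_H = 1 − 308.00/578.00 = 0.4671.
Q_H = W/η = 136/0.4671 = 291.1 kJ.

Q_H ≈ 291.1 kJ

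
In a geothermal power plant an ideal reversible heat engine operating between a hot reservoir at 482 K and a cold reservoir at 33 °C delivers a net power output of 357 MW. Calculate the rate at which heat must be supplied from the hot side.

T_C = 33 °C → 33 + 273.15 = 306.15 K.
η_rev = 1 − T_C/T_H = 1 − 306.15/482.00 = 0.3648.
Q_H = W/η = 357/0.3648 = 979 MW.

Q̇_H ≈ 979 MW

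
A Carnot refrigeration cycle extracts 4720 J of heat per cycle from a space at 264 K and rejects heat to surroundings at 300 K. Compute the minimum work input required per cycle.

COP_R = T_C/(T_H − T_C) = 264.00/36.00 = 7.3333.
W = Q_C/COP_R = 4720/7.3333 = 644 J.

W_in ≈ 644 J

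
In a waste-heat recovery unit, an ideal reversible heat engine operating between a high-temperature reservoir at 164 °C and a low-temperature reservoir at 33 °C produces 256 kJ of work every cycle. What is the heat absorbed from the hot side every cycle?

T_H = 164 °C → 164 + 273.15 = 437.15 K.
T_C = 33 °C → 33 + 273.15 = 306.15 K.
For a reversible engine, η = 1 − T_C/T_H = 1 − 306.15/437.15 = 0.2997.
Q_H = W/η = 256/0.2997 = 854 kJ.

Q_H ≈ 854 kJ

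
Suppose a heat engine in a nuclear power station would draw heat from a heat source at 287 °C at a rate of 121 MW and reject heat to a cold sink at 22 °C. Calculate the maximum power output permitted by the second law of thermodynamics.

Ẇ_max ≈ 57.24 MW

T_H = 287 °C → 287 + 273.15 = 560.15 K.
T_C = 22 °C → 22 + 273.15 = 295.15 K.
By the Carnot theorem, η_max = 1 − T_C/T_H = 1 − 295.15/560.15 = 0.4731.
W_max = η_max · Q_H = 0.4731 × 121 = 57.24 MW.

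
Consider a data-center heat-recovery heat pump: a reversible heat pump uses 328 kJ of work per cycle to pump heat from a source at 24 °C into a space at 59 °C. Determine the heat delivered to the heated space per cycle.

Q_H ≈ 3110 kJ

T_H = 59 °C → 59 + 273.15 = 332.15 K.
T_C = 24 °C → 24 + 273.15 = 297.15 K.
COP_HP = T_H/(T_H − T_C) = 332.15/35.00 = 9.4900.
Q_H = COP_HP · W = 9.4900 × 328 = 3110 kJ.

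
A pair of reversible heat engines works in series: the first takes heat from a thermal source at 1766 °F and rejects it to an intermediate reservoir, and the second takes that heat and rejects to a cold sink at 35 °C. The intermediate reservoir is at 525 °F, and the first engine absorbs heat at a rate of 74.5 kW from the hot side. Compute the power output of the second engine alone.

T_H = 1766 °F → (1766 − 32) × 5/9 = 963.33 °C = 1236.48 K.
T_C = 35 °C → 35 + 273.15 = 308.15 K.
T_m = 525 °F → (525 − 32) × 5/9 = 273.89 °C = 547.04 K.
Heat entering the second stage: Q_m = Q_H·(T_m/T_H) = 74.5 × 547.04/1236.48 = 32.96 kW.
Second-stage efficiency η₂ = 1 − T_C/T_m = 1 − 308.15/547.04 = 0.4367, so W₂ = η₂·Q_m = 14.39 kW.

Ẇ₂ ≈ 14.39 kW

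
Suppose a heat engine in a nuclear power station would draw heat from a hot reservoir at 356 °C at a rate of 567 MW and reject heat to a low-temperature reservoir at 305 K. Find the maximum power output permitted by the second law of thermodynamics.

Ẇ_max ≈ 292.1 MW

T_H = 356 °C → 356 + 273.15 = 629.15 K.
By the Carnot theorem, η_max = 1 − T_C/T_H = 1 − 305.00/629.15 = 0.5152.
W_max = η_max · Q_H = 0.5152 × 567 = 292.1 MW.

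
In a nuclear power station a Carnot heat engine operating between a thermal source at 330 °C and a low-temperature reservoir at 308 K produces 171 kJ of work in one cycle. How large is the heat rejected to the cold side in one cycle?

T_H = 330 °C → 330 + 273.15 = 603.15 K.
For a reversible engine, η = 1 − T_C/T_H = 1 − 308.00/603.15 = 0.4893.
Since Q_C/Q_H = T_C/T_H and Q_H = W/η, Q_C = W·T_C/(T_H − T_C) = 171 × 308.00/295.15 = 178.4 kJ.

Q_C ≈ 178.4 kJ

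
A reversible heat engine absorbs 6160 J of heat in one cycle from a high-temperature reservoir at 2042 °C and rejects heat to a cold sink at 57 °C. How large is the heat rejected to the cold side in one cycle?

Q_C ≈ 878 J

T_H = 2042 °C → 2042 + 273.15 = 2315.15 K.
T_C = 57 °C → 57 + 273.15 = 330.15 K.
η_rev = 1 − T_C/T_H = 1 − 330.15/2315.15 = 0.8574.
For a reversible cycle Q_C/Q_H = T_C/T_H, so Q_C = 6160 × 330.15/2315.15 = 878 J.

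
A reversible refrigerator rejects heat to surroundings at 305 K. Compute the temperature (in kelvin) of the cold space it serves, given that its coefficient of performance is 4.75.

T_C ≈ 252 K

COP_R = T_C/(T_H − T_C) ⇒ T_C = T_H·COP_R/(1 + COP_R) = 305.00 × 4.75/(1 + 4.75) = 252 K.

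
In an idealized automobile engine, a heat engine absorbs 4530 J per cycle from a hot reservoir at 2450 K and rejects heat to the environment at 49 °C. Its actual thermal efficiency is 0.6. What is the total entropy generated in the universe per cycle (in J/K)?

T_C = 49 °C → 49 + 273.15 = 322.15 K.
W = η·Q_H = 0.6 × 4530 = 2718 J, so Q_C = Q_H − W = 1812 J.
Entropy balance on the reservoirs: −Q_H/T_H = -1.849 J/K, +Q_C/T_C = 5.625 J/K.
ΔS_univ = −Q_H/T_H + Q_C/T_C = 3.78 J/K (> 0, since η = 0.6 < η_Carnot = 0.869).

ΔS_univ ≈ 3.78 J/K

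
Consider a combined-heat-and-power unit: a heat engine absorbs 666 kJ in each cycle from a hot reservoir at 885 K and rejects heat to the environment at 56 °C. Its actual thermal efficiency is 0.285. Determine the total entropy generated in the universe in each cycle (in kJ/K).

ΔS_univ ≈ 0.694 kJ/K

T_C = 56 °C → 56 + 273.15 = 329.15 K.
W = η·Q_H = 0.285 × 666 = 189.8 kJ, so Q_C = Q_H − W = 476.2 kJ.
Reservoir entropy changes: ΔS_H = −Q_H/T_H = −666/885.00 = -0.7525 kJ/K and ΔS_C = +Q_C/T_C = 476.2/329.15 = 1.447 kJ/K.
ΔS_univ = −Q_H/T_H + Q_C/T_C = 0.694 kJ/K (> 0, since η = 0.285 < η_Carnot = 0.628).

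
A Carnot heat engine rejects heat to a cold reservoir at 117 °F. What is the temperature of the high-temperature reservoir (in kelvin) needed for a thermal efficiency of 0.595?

T_H ≈ 791 K

T_C = 117 °F → (117 − 32) × 5/9 = 47.22 °C = 320.37 K.
From η = 1 − T_C/T_H, solving for T_H gives T_H = T_C/(1 − η) = 320.37/(1 − 0.595) = 791 K.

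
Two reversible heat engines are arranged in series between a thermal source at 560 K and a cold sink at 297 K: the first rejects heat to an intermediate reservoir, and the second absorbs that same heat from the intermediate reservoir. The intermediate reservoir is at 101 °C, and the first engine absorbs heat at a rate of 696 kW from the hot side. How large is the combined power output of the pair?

Ẇ_total ≈ 326.9 kW

Two reversible stages in series are equivalent to a single Carnot engine between T_H and T_C, so η_total = 1 − T_C/T_H = 1 − 297.00/560.00 = 0.4696.
W_total = η_total · Q_H = 0.4696 × 696 = 326.9 kW.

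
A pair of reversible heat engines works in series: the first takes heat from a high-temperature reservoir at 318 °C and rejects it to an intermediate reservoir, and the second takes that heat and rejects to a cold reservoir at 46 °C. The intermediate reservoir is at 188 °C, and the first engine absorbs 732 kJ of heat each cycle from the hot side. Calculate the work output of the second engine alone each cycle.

W₂ ≈ 175.8 kJ

T_H = 318 °C → 318 + 273.15 = 591.15 K.
T_C = 46 °C → 46 + 273.15 = 319.15 K.
T_m = 188 °C → 188 + 273.15 = 461.15 K.
Heat entering the second stage: Q_m = Q_H·(T_m/T_H) = 732 × 461.15/591.15 = 571.0 kJ.
Second-stage efficiency η₂ = 1 − T_C/T_m = 1 − 319.15/461.15 = 0.3079, so W₂ = η₂·Q_m = 175.8 kJ.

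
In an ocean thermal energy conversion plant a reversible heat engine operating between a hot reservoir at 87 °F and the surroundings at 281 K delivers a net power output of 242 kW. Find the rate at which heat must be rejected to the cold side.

T_H = 87 °F → (87 − 32) × 5/9 = 30.56 °C = 303.71 K.
The Carnot efficiency is η = 1 − T_C/T_H = 1 − 281.00/303.71 = 0.0748.
Since Q_C/Q_H = T_C/T_H and Q_H = W/η, Q_C = W·T_C/(T_H − T_C) = 242 × 281.00/22.71 = 2995 kW.

Q̇_C ≈ 2995 kW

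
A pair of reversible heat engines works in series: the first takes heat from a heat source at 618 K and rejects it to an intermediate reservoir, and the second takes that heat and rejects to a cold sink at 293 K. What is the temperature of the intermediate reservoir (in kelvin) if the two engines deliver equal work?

For reversible stages Q_m = Q_H·(T_m/T_H). Setting W₁ = Q_H(1 − T_m/T_H) equal to W₂ = Q_m(1 − T_C/T_m) = Q_H·(T_m − T_C)/T_H gives T_H − T_m = T_m − T_C, so T_m = (T_H + T_C)/2 = (618.00 + 293.00)/2 = 455.5 K.

T_m ≈ 455.5 K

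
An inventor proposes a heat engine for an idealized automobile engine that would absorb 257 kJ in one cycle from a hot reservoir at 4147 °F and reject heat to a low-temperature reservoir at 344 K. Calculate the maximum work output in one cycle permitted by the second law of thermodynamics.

T_H = 4147 °F → (4147 − 32) × 5/9 = 2286.11 °C = 2559.26 K.
No engine can exceed the Carnot limit: η_max = 1 − T_C/T_H = 1 − 344.00/2559.26 = 0.8656.
W_max = η_max · Q_H = 0.8656 × 257 = 222.5 kJ.

W_max ≈ 222.5 kJ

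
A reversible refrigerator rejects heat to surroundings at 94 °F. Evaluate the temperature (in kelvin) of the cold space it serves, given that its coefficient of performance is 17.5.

T_C ≈ 291.0 K

T_H = 94 °F → (94 − 32) × 5/9 = 34.44 °C = 307.59 K.
COP_R = T_C/(T_H − T_C) ⇒ T_C = T_H·COP_R/(1 + COP_R) = 307.59 × 17.5/(1 + 17.5) = 291.0 K.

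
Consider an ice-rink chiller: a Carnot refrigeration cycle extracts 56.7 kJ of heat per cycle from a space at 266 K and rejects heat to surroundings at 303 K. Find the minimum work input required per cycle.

W_in ≈ 7.887 kJ

COP_R = T_C/(T_H − T_C) = 266.00/37.00 = 7.1892.
W = Q_C/COP_R = 56.7/7.1892 = 7.887 kJ.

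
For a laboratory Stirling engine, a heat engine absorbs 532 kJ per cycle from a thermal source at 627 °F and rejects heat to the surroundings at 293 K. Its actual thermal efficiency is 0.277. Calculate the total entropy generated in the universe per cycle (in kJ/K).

ΔS_univ ≈ 0.432 kJ/K

T_H = 627 °F → (627 − 32) × 5/9 = 330.56 °C = 603.71 K.
W = η·Q_H = 0.277 × 532 = 147.4 kJ, so Q_C = Q_H − W = 384.6 kJ.
The hot reservoir loses entropy Q_H/T_H = 532/603.71 = 0.8812 kJ/K; the cold reservoir gains Q_C/T_C = 384.6/293.00 = 1.313 kJ/K.
ΔS_univ = −Q_H/T_H + Q_C/T_C = 0.432 kJ/K (> 0, since η = 0.277 < η_Carnot = 0.515).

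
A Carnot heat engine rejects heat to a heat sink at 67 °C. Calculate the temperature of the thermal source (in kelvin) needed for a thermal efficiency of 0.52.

T_C = 67 °C → 67 + 273.15 = 340.15 K.
From η = 1 − T_C/T_H, solving for T_H gives T_H = T_C/(1 − η) = 340.15/(1 − 0.52) = 708.6 K.

T_H ≈ 708.6 K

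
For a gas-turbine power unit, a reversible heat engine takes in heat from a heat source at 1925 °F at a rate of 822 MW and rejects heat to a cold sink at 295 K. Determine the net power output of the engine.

Ẇ ≈ 639.0 MW

T_H = 1925 °F → (1925 − 32) × 5/9 = 1051.67 °C = 1324.82 K.
For a reversible engine, η = 1 − T_C/T_H = 1 − 295.00/1324.82 = 0.7773.
W = η·Q_H = 0.7773 × 822 = 639.0 MW.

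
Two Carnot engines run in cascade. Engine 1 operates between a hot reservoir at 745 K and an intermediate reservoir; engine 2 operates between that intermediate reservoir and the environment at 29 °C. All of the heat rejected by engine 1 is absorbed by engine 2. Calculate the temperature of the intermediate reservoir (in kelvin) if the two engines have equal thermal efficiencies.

T_m ≈ 474.4 K

T_C = 29 °C → 29 + 273.15 = 302.15 K.
Equal efficiencies require 1 − T_m/T_H = 1 − T_C/T_m, i.e. T_m/T_H = T_C/T_m, so T_m = √(T_H·T_C) = √(745.00 × 302.15) = 474.4 K.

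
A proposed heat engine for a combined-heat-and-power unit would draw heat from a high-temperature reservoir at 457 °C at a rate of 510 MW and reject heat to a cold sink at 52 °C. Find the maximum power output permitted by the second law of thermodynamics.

Ẇ_max ≈ 283 MW

T_H = 457 °C → 457 + 273.15 = 730.15 K.
T_C = 52 °C → 52 + 273.15 = 325.15 K.
No engine can exceed the Carnot limit: η_max = 1 − T_C/T_H = 1 − 325.15/730.15 = 0.5547.
W_max = η_max · Q_H = 0.5547 × 510 = 283 MW.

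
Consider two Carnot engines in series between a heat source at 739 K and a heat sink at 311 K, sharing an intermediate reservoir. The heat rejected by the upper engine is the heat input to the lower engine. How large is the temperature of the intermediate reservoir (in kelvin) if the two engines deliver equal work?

T_m ≈ 525.0 K

For reversible stages Q_m = Q_H·(T_m/T_H). Setting W₁ = Q_H(1 − T_m/T_H) equal to W₂ = Q_m(1 − T_C/T_m) = Q_H·(T_m − T_C)/T_H gives T_H − T_m = T_m − T_C, so T_m = (T_H + T_C)/2 = (739.00 + 311.00)/2 = 525.0 K.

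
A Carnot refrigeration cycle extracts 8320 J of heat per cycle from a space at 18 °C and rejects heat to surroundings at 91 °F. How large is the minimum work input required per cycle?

W_in ≈ 422 J

T_H = 91 °F → (91 − 32) × 5/9 = 32.78 °C = 305.93 K.
T_C = 18 °C → 18 + 273.15 = 291.15 K.
COP_R = T_C/(T_H − T_C) = 291.15/14.78 = 19.7019.
W = Q_C/COP_R = 8320/19.7019 = 422 J.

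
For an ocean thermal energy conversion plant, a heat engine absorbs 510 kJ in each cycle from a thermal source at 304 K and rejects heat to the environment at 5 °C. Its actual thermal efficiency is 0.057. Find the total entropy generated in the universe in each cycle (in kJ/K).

T_C = 5 °C → 5 + 273.15 = 278.15 K.
W = η·Q_H = 0.057 × 510 = 29.07 kJ, so Q_C = Q_H − W = 480.9 kJ.
Reservoir entropy changes: ΔS_H = −Q_H/T_H = −510/304.00 = -1.678 kJ/K and ΔS_C = +Q_C/T_C = 480.9/278.15 = 1.729 kJ/K.
ΔS_univ = −Q_H/T_H + Q_C/T_C = 0.0514 kJ/K (> 0, since η = 0.057 < η_Carnot = 0.085).

ΔS_univ ≈ 0.0514 kJ/K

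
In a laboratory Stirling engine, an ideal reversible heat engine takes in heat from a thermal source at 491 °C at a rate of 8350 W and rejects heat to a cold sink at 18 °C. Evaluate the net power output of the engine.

Ẇ ≈ 5170 W

T_H = 491 °C → 491 + 273.15 = 764.15 K.
T_C = 18 °C → 18 + 273.15 = 291.15 K.
Since the cycle is reversible, η = 1 − T_C/T_H = 1 − 291.15/764.15 = 0.6190.
W = η·Q_H = 0.6190 × 8350 = 5170 W.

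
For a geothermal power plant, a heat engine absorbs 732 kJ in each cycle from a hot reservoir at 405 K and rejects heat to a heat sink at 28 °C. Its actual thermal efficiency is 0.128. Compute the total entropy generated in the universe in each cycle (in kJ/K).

ΔS_univ ≈ 0.312 kJ/K

T_C = 28 °C → 28 + 273.15 = 301.15 K.
W = η·Q_H = 0.128 × 732 = 93.70 kJ, so Q_C = Q_H − W = 638.3 kJ.
The hot reservoir loses entropy Q_H/T_H = 732/405.00 = 1.807 kJ/K; the cold reservoir gains Q_C/T_C = 638.3/301.15 = 2.120 kJ/K.
ΔS_univ = −Q_H/T_H + Q_C/T_C = 0.312 kJ/K (> 0, since η = 0.128 < η_Carnot = 0.256).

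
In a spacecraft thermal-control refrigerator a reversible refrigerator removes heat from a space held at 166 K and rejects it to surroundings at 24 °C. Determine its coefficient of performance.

COP_R ≈ 1.27

T_H = 24 °C → 24 + 273.15 = 297.15 K.
The reversible coefficient of performance is COP_R = T_C/(T_H − T_C) = 166.00/(297.15 − 166.00) = 1.27.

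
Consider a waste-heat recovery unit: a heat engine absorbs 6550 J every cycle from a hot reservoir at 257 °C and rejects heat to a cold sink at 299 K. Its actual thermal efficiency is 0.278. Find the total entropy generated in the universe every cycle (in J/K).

T_H = 257 °C → 257 + 273.15 = 530.15 K.
W = η·Q_H = 0.278 × 6550 = 1821 J, so Q_C = Q_H − W = 4729 J.
Entropy balance on the reservoirs: −Q_H/T_H = -12.35 J/K, +Q_C/T_C = 15.82 J/K.
ΔS_univ = −Q_H/T_H + Q_C/T_C = 3.46 J/K (> 0, since η = 0.278 < η_Carnot = 0.436).

ΔS_univ ≈ 3.46 J/K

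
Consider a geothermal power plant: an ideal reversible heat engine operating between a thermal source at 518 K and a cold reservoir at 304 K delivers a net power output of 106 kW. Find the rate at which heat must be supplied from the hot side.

η_rev = 1 − T_C/T_H = 1 − 304.00/518.00 = 0.4131.
Q_H = W/η = 106/0.4131 = 257 kW.

Q̇_H ≈ 257 kW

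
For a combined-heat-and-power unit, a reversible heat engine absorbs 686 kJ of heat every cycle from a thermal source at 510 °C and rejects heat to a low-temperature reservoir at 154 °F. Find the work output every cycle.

T_H = 510 °C → 510 + 273.15 = 783.15 K.
T_C = 154 °F → (154 − 32) × 5/9 = 67.78 °C = 340.93 K.
η_rev = 1 − T_C/T_H = 1 − 340.93/783.15 = 0.5647.
W = η·Q_H = 0.5647 × 686 = 387.4 kJ.

W ≈ 387.4 kJ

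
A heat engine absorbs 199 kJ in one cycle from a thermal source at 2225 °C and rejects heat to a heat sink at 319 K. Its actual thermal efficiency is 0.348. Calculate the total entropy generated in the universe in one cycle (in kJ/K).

ΔS_univ ≈ 0.3271 kJ/K

T_H = 2225 °C → 2225 + 273.15 = 2498.15 K.
W = η·Q_H = 0.348 × 199 = 69.25 kJ, so Q_C = Q_H − W = 129.7 kJ.
Reservoir entropy changes: ΔS_H = −Q_H/T_H = −199/2498.15 = -0.07966 kJ/K and ΔS_C = +Q_C/T_C = 129.7/319.00 = 0.4067 kJ/K.
ΔS_univ = −Q_H/T_H + Q_C/T_C = 0.3271 kJ/K (> 0, since η = 0.348 < η_Carnot = 0.872).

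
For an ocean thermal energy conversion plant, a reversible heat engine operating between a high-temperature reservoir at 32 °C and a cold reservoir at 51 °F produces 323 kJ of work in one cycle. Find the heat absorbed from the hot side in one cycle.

Q_H ≈ 4596 kJ

T_H = 32 °C → 32 + 273.15 = 305.15 K.
T_C = 51 °F → (51 − 32) × 5/9 = 10.56 °C = 283.71 K.
η_rev = 1 − T_C/T_H = 1 − 283.71/305.15 = 0.0703.
Q_H = W/η = 323/0.0703 = 4596 kJ.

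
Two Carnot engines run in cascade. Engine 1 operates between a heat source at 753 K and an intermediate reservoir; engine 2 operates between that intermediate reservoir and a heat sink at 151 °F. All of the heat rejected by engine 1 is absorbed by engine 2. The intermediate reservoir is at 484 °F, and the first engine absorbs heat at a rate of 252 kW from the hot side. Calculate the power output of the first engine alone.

Ẇ₁ ≈ 76.55 kW

T_C = 151 °F → (151 − 32) × 5/9 = 66.11 °C = 339.26 K.
T_m = 484 °F → (484 − 32) × 5/9 = 251.11 °C = 524.26 K.
First-stage efficiency η₁ = 1 − T_m/T_H = 1 − 524.26/753.00 = 0.3038.
W₁ = η₁·Q_H = 0.3038 × 252 = 76.55 kW.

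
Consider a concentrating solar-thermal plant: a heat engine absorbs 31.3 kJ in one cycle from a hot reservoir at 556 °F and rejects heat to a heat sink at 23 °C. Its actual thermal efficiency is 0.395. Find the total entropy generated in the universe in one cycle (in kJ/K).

T_H = 556 °F → (556 − 32) × 5/9 = 291.11 °C = 564.26 K.
T_C = 23 °C → 23 + 273.15 = 296.15 K.
W = η·Q_H = 0.395 × 31.3 = 12.36 kJ, so Q_C = Q_H − W = 18.94 kJ.
Reservoir entropy changes: ΔS_H = −Q_H/T_H = −31.3/564.26 = -0.05547 kJ/K and ΔS_C = +Q_C/T_C = 18.94/296.15 = 0.06394 kJ/K.
ΔS_univ = −Q_H/T_H + Q_C/T_C = 0.00847 kJ/K (> 0, since η = 0.395 < η_Carnot = 0.475).

ΔS_univ ≈ 0.00847 kJ/K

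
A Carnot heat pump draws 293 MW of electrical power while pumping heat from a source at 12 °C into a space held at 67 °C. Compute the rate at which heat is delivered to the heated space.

Q̇_H ≈ 1812 MW

T_H = 67 °C → 67 + 273.15 = 340.15 K.
T_C = 12 °C → 12 + 273.15 = 285.15 K.
COP_HP = T_H/(T_H − T_C) = 340.15/55.00 = 6.1845.
Q_H = COP_HP · W = 6.1845 × 293 = 1812 MW.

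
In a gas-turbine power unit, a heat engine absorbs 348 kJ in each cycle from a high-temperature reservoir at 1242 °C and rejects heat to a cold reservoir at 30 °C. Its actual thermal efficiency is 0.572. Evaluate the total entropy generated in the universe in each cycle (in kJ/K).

T_H = 1242 °C → 1242 + 273.15 = 1515.15 K.
T_C = 30 °C → 30 + 273.15 = 303.15 K.
W = η·Q_H = 0.572 × 348 = 199.1 kJ, so Q_C = Q_H − W = 148.9 kJ.
The hot reservoir loses entropy Q_H/T_H = 348/1515.15 = 0.2297 kJ/K; the cold reservoir gains Q_C/T_C = 148.9/303.15 = 0.4913 kJ/K.
ΔS_univ = −Q_H/T_H + Q_C/T_C = 0.262 kJ/K (> 0, since η = 0.572 < η_Carnot = 0.800).

ΔS_univ ≈ 0.262 kJ/K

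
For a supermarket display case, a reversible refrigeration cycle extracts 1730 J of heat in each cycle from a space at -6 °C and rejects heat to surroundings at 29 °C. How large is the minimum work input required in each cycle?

T_H = 29 °C → 29 + 273.15 = 302.15 K.
T_C = -6 °C → -6 + 273.15 = 267.15 K.
Carnot COP: COP_R = T_C/(T_H − T_C) = 267.15/35.00 = 7.6329.
W = Q_C/COP_R = 1730/7.6329 = 226.7 J.

W_in ≈ 226.7 J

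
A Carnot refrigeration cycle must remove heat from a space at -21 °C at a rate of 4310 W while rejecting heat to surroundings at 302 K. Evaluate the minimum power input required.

Ẇ_in ≈ 852 W

T_C = -21 °C → -21 + 273.15 = 252.15 K.
Carnot COP: COP_R = T_C/(T_H − T_C) = 252.15/49.85 = 5.0582.
W = Q_C/COP_R = 4310/5.0582 = 852 W.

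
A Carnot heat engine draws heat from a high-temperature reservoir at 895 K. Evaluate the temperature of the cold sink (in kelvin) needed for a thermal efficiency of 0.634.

From η = 1 − T_C/T_H, T_C = T_H·(1 − η) = 895.00 × (1 − 0.634) = 327.6 K.

T_C ≈ 327.6 K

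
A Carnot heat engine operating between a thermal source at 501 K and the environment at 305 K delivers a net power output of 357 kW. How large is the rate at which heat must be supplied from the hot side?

Q̇_H ≈ 912.5 kW

Since the cycle is reversible, η = 1 − T_C/T_H = 1 − 305.00/501.00 = 0.3912.
Q_H = W/η = 357/0.3912 = 912.5 kW.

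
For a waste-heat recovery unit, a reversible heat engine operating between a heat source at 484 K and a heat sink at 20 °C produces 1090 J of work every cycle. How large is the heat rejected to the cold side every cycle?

Q_C ≈ 1674 J

T_C = 20 °C → 20 + 273.15 = 293.15 K.
Since the cycle is reversible, η = 1 − T_C/T_H = 1 − 293.15/484.00 = 0.3943.
Since Q_C/Q_H = T_C/T_H and Q_H = W/η, Q_C = W·T_C/(T_H − T_C) = 1090 × 293.15/190.85 = 1674 J.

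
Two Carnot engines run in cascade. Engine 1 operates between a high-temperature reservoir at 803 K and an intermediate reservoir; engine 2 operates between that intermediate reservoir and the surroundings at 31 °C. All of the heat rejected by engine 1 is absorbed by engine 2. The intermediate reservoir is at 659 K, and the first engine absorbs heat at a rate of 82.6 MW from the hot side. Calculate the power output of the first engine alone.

Ẇ₁ ≈ 14.8 MW

T_C = 31 °C → 31 + 273.15 = 304.15 K.
First-stage efficiency η₁ = 1 − T_m/T_H = 1 − 659.00/803.00 = 0.1793.
W₁ = η₁·Q_H = 0.1793 × 82.6 = 14.8 MW.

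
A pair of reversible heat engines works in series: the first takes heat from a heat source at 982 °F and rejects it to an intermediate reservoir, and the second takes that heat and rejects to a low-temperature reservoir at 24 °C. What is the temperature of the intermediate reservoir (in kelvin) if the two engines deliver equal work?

T_H = 982 °F → (982 − 32) × 5/9 = 527.78 °C = 800.93 K.
T_C = 24 °C → 24 + 273.15 = 297.15 K.
For reversible stages Q_m = Q_H·(T_m/T_H). Setting W₁ = Q_H(1 − T_m/T_H) equal to W₂ = Q_m(1 − T_C/T_m) = Q_H·(T_m − T_C)/T_H gives T_H − T_m = T_m − T_C, so T_m = (T_H + T_C)/2 = (800.93 + 297.15)/2 = 549.0 K.

T_m ≈ 549.0 K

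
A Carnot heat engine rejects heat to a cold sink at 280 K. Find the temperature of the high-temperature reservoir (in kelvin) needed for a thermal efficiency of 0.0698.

From η = 1 − T_C/T_H, solving for T_H gives T_H = T_C/(1 − η) = 280.00/(1 − 0.0698) = 301 K.

T_H ≈ 301 K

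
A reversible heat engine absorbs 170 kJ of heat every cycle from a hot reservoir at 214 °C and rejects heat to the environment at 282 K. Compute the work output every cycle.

T_H = 214 °C → 214 + 273.15 = 487.15 K.
For a reversible engine, η = 1 − T_C/T_H = 1 − 282.00/487.15 = 0.4211.
W = η·Q_H = 0.4211 × 170 = 71.6 kJ.

W ≈ 71.6 kJ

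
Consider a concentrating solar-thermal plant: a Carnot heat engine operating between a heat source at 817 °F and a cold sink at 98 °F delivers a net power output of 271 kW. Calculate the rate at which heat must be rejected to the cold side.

T_H = 817 °F → (817 − 32) × 5/9 = 436.11 °C = 709.26 K.
T_C = 98 °F → (98 − 32) × 5/9 = 36.67 °C = 309.82 K.
Since the cycle is reversible, η = 1 − T_C/T_H = 1 − 309.82/709.26 = 0.5632.
Since Q_C/Q_H = T_C/T_H and Q_H = W/η, Q_C = W·T_C/(T_H − T_C) = 271 × 309.82/399.44 = 210 kW.

Q̇_C ≈ 210 kW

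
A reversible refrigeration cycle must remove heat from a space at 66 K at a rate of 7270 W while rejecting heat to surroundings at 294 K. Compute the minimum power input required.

For a reversible refrigerator, COP_R = T_C/(T_H − T_C) = 66.00/228.00 = 0.2895.
W = Q_C/COP_R = 7270/0.2895 = 25100 W.

Ẇ_in ≈ 25100 W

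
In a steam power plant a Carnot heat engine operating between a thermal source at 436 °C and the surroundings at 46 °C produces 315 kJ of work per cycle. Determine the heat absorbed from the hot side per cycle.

T_H = 436 °C → 436 + 273.15 = 709.15 K.
T_C = 46 °C → 46 + 273.15 = 319.15 K.
Carnot efficiency: η = 1 − T_C/T_H = 1 − 319.15/709.15 = 0.5500.
Q_H = W/η = 315/0.5500 = 573 kJ.

Q_H ≈ 573 kJ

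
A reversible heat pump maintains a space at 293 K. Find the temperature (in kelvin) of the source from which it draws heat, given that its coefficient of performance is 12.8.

T_C ≈ 270 K

COP_HP = T_H/(T_H − T_C) ⇒ T_C = T_H·(COP_HP − 1)/COP_HP = 293.00 × (12.8 − 1)/12.8 = 270 K.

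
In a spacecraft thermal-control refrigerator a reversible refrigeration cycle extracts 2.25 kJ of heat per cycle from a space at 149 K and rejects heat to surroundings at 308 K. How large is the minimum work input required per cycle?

W_in ≈ 2.40 kJ

For a reversible refrigerator, COP_R = T_C/(T_H − T_C) = 149.00/159.00 = 0.9371.
W = Q_C/COP_R = 2.25/0.9371 = 2.40 kJ.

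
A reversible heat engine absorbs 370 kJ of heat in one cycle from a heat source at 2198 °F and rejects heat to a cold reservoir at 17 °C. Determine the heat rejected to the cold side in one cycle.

T_H = 2198 °F → (2198 − 32) × 5/9 = 1203.33 °C = 1476.48 K.
T_C = 17 °C → 17 + 273.15 = 290.15 K.
Since the cycle is reversible, η = 1 − T_C/T_H = 1 − 290.15/1476.48 = 0.8035.
For a reversible cycle Q_C/Q_H = T_C/T_H, so Q_C = 370 × 290.15/1476.48 = 72.7 kJ.

Q_C ≈ 72.7 kJ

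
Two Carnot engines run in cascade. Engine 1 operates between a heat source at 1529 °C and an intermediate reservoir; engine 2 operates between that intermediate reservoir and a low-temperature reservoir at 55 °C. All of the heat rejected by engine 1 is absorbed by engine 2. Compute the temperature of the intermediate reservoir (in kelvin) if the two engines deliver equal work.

T_H = 1529 °C → 1529 + 273.15 = 1802.15 K.
T_C = 55 °C → 55 + 273.15 = 328.15 K.
For reversible stages Q_m = Q_H·(T_m/T_H). Setting W₁ = Q_H(1 − T_m/T_H) equal to W₂ = Q_m(1 − T_C/T_m) = Q_H·(T_m − T_C)/T_H gives T_H − T_m = T_m − T_C, so T_m = (T_H + T_C)/2 = (1802.15 + 328.15)/2 = 1070 K.

T_m ≈ 1070 K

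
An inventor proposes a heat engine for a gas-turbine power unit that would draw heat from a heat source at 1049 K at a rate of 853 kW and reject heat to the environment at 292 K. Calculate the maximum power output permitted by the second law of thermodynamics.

Ẇ_max ≈ 616 kW

The second-law ceiling is the Carnot efficiency, η_max = 1 − T_C/T_H = 1 − 292.00/1049.00 = 0.7216.
W_max = η_max · Q_H = 0.7216 × 853 = 616 kW.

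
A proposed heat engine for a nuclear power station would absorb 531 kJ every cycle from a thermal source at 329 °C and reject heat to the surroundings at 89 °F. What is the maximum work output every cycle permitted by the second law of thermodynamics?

W_max ≈ 262 kJ

T_H = 329 °C → 329 + 273.15 = 602.15 K.
T_C = 89 °F → (89 − 32) × 5/9 = 31.67 °C = 304.82 K.
The second-law ceiling is the Carnot efficiency, η_max = 1 − T_C/T_H = 1 − 304.82/602.15 = 0.4938.
W_max = η_max · Q_H = 0.4938 × 531 = 262 kJ.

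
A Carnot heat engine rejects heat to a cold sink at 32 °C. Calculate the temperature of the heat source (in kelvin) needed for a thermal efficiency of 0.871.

T_H ≈ 2370 K

T_C = 32 °C → 32 + 273.15 = 305.15 K.
From η = 1 − T_C/T_H, solving for T_H gives T_H = T_C/(1 − η) = 305.15/(1 − 0.871) = 2370 K.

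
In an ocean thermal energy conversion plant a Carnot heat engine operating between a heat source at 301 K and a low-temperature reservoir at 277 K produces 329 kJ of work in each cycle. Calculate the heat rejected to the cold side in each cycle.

For a reversible engine, η = 1 − T_C/T_H = 1 − 277.00/301.00 = 0.0797.
Since Q_C/Q_H = T_C/T_H and Q_H = W/η, Q_C = W·T_C/(T_H − T_C) = 329 × 277.00/24.00 = 3800 kJ.

Q_C ≈ 3800 kJ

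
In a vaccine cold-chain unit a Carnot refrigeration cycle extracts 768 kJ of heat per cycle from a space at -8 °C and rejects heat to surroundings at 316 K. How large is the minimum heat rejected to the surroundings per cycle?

T_C = -8 °C → -8 + 273.15 = 265.15 K.
For a reversible cycle Q_H/Q_C = T_H/T_C, so Q_H = Q_C·T_H/T_C = 768 × 316.00/265.15 = 915 kJ.

Q_H ≈ 915 kJ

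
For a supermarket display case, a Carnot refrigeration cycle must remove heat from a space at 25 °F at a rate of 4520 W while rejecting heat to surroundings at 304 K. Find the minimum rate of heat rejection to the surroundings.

Q̇_H ≈ 5100 W

T_C = 25 °F → (25 − 32) × 5/9 = -3.89 °C = 269.26 K.
For a reversible cycle Q_H/Q_C = T_H/T_C, so Q_H = Q_C·T_H/T_C = 4520 × 304.00/269.26 = 5100 W.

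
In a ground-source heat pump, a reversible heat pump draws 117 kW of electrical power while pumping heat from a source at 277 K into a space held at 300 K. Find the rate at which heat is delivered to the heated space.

The Carnot heat-pump COP is COP_HP = T_H/(T_H − T_C) = 300.00/23.00 = 13.0435.
Q_H = COP_HP · W = 13.0435 × 117 = 1526 kW.

Q̇_H ≈ 1526 kW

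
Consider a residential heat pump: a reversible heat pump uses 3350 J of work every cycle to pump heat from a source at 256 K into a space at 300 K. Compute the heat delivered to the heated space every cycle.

For a reversible heat pump, COP_HP = T_H/(T_H − T_C) = 300.00/44.00 = 6.8182.
Q_H = COP_HP · W = 6.8182 × 3350 = 22800 J.

Q_H ≈ 22800 J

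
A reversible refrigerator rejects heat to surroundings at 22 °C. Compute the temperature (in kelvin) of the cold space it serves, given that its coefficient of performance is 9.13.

T_H = 22 °C → 22 + 273.15 = 295.15 K.
COP_R = T_C/(T_H − T_C) ⇒ T_C = T_H·COP_R/(1 + COP_R) = 295.15 × 9.13/(1 + 9.13) = 266 K.

T_C ≈ 266 K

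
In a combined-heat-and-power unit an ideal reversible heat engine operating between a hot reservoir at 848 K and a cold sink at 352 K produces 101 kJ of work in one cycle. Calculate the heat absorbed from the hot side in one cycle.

For a reversible engine, η = 1 − T_C/T_H = 1 − 352.00/848.00 = 0.5849.
Q_H = W/η = 101/0.5849 = 172.7 kJ.

Q_H ≈ 172.7 kJ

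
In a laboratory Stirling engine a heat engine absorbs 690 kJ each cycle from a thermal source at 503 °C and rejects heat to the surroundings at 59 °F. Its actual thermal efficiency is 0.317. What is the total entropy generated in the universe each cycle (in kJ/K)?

T_H = 503 °C → 503 + 273.15 = 776.15 K.
T_C = 59 °F → (59 − 32) × 5/9 = 15.00 °C = 288.15 K.
W = η·Q_H = 0.317 × 690 = 218.7 kJ, so Q_C = Q_H − W = 471.3 kJ.
Reservoir entropy changes: ΔS_H = −Q_H/T_H = −690/776.15 = -0.8890 kJ/K and ΔS_C = +Q_C/T_C = 471.3/288.15 = 1.636 kJ/K.
ΔS_univ = −Q_H/T_H + Q_C/T_C = 0.746 kJ/K (> 0, since η = 0.317 < η_Carnot = 0.629).

ΔS_univ ≈ 0.746 kJ/K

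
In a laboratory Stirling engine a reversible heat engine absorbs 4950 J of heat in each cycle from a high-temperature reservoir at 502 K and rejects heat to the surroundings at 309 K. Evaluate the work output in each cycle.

W ≈ 1900 J

The Carnot efficiency is η = 1 − T_C/T_H = 1 − 309.00/502.00 = 0.3845.
W = η·Q_H = 0.3845 × 4950 = 1900 J.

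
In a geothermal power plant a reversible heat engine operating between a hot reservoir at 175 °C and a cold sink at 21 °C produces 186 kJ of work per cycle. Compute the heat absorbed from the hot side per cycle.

Q_H ≈ 541 kJ

T_H = 175 °C → 175 + 273.15 = 448.15 K.
T_C = 21 °C → 21 + 273.15 = 294.15 K.
Carnot efficiency: η = 1 − T_C/T_H = 1 − 294.15/448.15 = 0.3436.
Q_H = W/η = 186/0.3436 = 541 kJ.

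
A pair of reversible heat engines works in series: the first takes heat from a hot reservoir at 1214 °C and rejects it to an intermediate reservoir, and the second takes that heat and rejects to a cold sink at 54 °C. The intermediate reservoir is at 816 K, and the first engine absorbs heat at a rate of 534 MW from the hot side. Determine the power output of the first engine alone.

Ẇ₁ ≈ 241 MW

T_H = 1214 °C → 1214 + 273.15 = 1487.15 K.
T_C = 54 °C → 54 + 273.15 = 327.15 K.
First-stage efficiency η₁ = 1 − T_m/T_H = 1 − 816.00/1487.15 = 0.4513.
W₁ = η₁·Q_H = 0.4513 × 534 = 241 MW.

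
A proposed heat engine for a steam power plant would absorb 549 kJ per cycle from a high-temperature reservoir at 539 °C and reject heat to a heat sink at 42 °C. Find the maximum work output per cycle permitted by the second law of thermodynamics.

T_H = 539 °C → 539 + 273.15 = 812.15 K.
T_C = 42 °C → 42 + 273.15 = 315.15 K.
No engine can exceed the Carnot limit: η_max = 1 − T_C/T_H = 1 − 315.15/812.15 = 0.6120.
W_max = η_max · Q_H = 0.6120 × 549 = 336 kJ.

W_max ≈ 336 kJ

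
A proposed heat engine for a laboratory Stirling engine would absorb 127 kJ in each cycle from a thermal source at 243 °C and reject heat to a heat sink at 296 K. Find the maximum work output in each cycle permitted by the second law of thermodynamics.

T_H = 243 °C → 243 + 273.15 = 516.15 K.
By the Carnot theorem, η_max = 1 − T_C/T_H = 1 − 296.00/516.15 = 0.4265.
W_max = η_max · Q_H = 0.4265 × 127 = 54.17 kJ.

W_max ≈ 54.17 kJ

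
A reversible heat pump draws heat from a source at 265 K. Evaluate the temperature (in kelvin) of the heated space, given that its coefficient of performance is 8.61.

COP_HP = T_H/(T_H − T_C) ⇒ T_H = T_C·COP_HP/(COP_HP − 1) = 265.00 × 8.61/(8.61 − 1) = 300 K.

T_H ≈ 300 K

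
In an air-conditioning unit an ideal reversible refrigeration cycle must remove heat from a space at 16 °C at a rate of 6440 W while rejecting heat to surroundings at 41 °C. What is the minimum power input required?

T_H = 41 °C → 41 + 273.15 = 314.15 K.
T_C = 16 °C → 16 + 273.15 = 289.15 K.
The reversible coefficient of performance is COP_R = T_C/(T_H − T_C) = 289.15/25.00 = 11.5660.
W = Q_C/COP_R = 6440/11.5660 = 556.8 W.

Ẇ_in ≈ 556.8 W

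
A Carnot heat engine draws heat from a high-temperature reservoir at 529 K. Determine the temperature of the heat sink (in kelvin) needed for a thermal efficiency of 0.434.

T_C ≈ 299.4 K

From η = 1 − T_C/T_H, T_C = T_H·(1 − η) = 529.00 × (1 − 0.434) = 299.4 K.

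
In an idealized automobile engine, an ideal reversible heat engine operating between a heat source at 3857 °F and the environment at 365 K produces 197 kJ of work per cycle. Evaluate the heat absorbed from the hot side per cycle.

Q_H ≈ 232 kJ

T_H = 3857 °F → (3857 − 32) × 5/9 = 2125.00 °C = 2398.15 K.
For a reversible engine, η = 1 − T_C/T_H = 1 − 365.00/2398.15 = 0.8478.
Q_H = W/η = 197/0.8478 = 232 kJ.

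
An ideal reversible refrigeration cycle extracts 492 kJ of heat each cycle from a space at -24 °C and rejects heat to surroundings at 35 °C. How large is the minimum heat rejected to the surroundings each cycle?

T_H = 35 °C → 35 + 273.15 = 308.15 K.
T_C = -24 °C → -24 + 273.15 = 249.15 K.
For a reversible cycle Q_H/Q_C = T_H/T_C, so Q_H = Q_C·T_H/T_C = 492 × 308.15/249.15 = 608.5 kJ.

Q_H ≈ 608.5 kJ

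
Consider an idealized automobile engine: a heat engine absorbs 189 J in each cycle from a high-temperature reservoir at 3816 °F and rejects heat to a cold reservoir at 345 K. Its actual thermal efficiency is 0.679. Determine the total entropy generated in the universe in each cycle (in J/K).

T_H = 3816 °F → (3816 − 32) × 5/9 = 2102.22 °C = 2375.37 K.
W = η·Q_H = 0.679 × 189 = 128.3 J, so Q_C = Q_H − W = 60.67 J.
The hot reservoir loses entropy Q_H/T_H = 189/2375.37 = 0.07957 J/K; the cold reservoir gains Q_C/T_C = 60.67/345.00 = 0.1759 J/K.
ΔS_univ = −Q_H/T_H + Q_C/T_C = 0.0963 J/K (> 0, since η = 0.679 < η_Carnot = 0.855).

ΔS_univ ≈ 0.0963 J/K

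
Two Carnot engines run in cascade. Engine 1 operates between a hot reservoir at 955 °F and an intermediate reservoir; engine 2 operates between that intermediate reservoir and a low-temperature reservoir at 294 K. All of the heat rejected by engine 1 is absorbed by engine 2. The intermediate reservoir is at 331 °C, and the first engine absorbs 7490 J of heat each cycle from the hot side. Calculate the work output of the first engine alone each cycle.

T_H = 955 °F → (955 − 32) × 5/9 = 512.78 °C = 785.93 K.
T_m = 331 °C → 331 + 273.15 = 604.15 K.
First-stage efficiency η₁ = 1 − T_m/T_H = 1 − 604.15/785.93 = 0.2313.
W₁ = η₁·Q_H = 0.2313 × 7490 = 1730 J.

W₁ ≈ 1730 J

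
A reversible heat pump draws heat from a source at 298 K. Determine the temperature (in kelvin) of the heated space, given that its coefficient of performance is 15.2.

COP_HP = T_H/(T_H − T_C) ⇒ T_H = T_C·COP_HP/(COP_HP − 1) = 298.00 × 15.2/(15.2 − 1) = 319.0 K.

T_H ≈ 319.0 K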